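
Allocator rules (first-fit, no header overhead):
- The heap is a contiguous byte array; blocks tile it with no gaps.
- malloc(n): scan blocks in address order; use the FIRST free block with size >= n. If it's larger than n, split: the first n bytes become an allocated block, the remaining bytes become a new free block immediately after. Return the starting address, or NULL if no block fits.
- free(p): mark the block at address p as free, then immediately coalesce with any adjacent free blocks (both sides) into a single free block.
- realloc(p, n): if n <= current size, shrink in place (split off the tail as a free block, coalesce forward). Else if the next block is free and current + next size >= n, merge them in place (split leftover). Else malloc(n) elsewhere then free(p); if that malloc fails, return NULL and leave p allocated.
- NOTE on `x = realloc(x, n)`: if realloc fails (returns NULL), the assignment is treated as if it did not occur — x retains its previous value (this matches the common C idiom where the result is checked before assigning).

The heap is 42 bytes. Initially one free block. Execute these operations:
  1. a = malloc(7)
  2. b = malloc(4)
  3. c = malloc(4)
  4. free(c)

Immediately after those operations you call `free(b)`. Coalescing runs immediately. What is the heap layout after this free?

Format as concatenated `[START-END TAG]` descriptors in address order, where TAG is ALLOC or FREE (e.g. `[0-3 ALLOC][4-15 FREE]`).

Answer: [0-6 ALLOC][7-41 FREE]

Derivation:
Op 1: a = malloc(7) -> a = 0; heap: [0-6 ALLOC][7-41 FREE]
Op 2: b = malloc(4) -> b = 7; heap: [0-6 ALLOC][7-10 ALLOC][11-41 FREE]
Op 3: c = malloc(4) -> c = 11; heap: [0-6 ALLOC][7-10 ALLOC][11-14 ALLOC][15-41 FREE]
Op 4: free(c) -> (freed c); heap: [0-6 ALLOC][7-10 ALLOC][11-41 FREE]
free(b): b = 7 -> block [7-10 ALLOC]; mark free, coalesce with adjacent free neighbors -> [0-6 ALLOC][7-41 FREE]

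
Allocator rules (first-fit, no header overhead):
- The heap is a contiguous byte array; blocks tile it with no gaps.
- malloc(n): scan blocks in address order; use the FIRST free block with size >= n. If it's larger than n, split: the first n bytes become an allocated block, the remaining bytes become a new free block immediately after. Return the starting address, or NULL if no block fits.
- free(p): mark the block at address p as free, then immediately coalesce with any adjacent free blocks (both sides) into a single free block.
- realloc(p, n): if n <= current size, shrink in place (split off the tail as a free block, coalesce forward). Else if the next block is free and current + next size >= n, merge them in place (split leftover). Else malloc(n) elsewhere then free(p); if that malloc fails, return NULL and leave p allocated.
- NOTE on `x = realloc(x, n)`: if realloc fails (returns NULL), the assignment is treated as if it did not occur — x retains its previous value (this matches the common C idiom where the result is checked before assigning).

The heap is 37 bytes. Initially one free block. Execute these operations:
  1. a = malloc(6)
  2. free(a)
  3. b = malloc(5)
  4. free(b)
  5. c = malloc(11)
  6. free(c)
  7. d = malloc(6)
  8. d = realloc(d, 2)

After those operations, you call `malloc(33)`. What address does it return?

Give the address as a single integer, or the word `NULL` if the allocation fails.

Op 1: a = malloc(6) -> a = 0; heap: [0-5 ALLOC][6-36 FREE]
Op 2: free(a) -> (freed a); heap: [0-36 FREE]
Op 3: b = malloc(5) -> b = 0; heap: [0-4 ALLOC][5-36 FREE]
Op 4: free(b) -> (freed b); heap: [0-36 FREE]
Op 5: c = malloc(11) -> c = 0; heap: [0-10 ALLOC][11-36 FREE]
Op 6: free(c) -> (freed c); heap: [0-36 FREE]
Op 7: d = malloc(6) -> d = 0; heap: [0-5 ALLOC][6-36 FREE]
Op 8: d = realloc(d, 2) -> d = 0; heap: [0-1 ALLOC][2-36 FREE]
malloc(33): first-fit scan over [0-1 ALLOC][2-36 FREE] -> 2

Answer: 2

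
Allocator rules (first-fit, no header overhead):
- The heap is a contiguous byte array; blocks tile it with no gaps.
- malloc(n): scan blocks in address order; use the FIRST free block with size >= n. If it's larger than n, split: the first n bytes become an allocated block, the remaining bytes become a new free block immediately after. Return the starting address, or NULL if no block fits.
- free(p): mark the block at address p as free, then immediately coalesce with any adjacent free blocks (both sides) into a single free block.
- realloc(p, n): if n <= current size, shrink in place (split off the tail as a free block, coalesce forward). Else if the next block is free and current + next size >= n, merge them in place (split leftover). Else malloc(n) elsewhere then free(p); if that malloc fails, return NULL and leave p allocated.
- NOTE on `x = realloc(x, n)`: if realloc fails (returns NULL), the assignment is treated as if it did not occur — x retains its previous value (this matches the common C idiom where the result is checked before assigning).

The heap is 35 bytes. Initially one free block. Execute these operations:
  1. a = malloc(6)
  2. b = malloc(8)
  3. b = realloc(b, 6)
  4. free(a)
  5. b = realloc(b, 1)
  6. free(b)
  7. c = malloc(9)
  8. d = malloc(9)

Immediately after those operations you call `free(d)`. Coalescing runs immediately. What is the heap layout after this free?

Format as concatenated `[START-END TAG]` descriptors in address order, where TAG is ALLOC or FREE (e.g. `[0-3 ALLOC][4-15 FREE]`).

Op 1: a = malloc(6) -> a = 0; heap: [0-5 ALLOC][6-34 FREE]
Op 2: b = malloc(8) -> b = 6; heap: [0-5 ALLOC][6-13 ALLOC][14-34 FREE]
Op 3: b = realloc(b, 6) -> b = 6; heap: [0-5 ALLOC][6-11 ALLOC][12-34 FREE]
Op 4: free(a) -> (freed a); heap: [0-5 FREE][6-11 ALLOC][12-34 FREE]
Op 5: b = realloc(b, 1) -> b = 6; heap: [0-5 FREE][6-6 ALLOC][7-34 FREE]
Op 6: free(b) -> (freed b); heap: [0-34 FREE]
Op 7: c = malloc(9) -> c = 0; heap: [0-8 ALLOC][9-34 FREE]
Op 8: d = malloc(9) -> d = 9; heap: [0-8 ALLOC][9-17 ALLOC][18-34 FREE]
free(d): d = 9 -> block [9-17 ALLOC]; mark free, coalesce with adjacent free neighbors -> [0-8 ALLOC][9-34 FREE]

Answer: [0-8 ALLOC][9-34 FREE]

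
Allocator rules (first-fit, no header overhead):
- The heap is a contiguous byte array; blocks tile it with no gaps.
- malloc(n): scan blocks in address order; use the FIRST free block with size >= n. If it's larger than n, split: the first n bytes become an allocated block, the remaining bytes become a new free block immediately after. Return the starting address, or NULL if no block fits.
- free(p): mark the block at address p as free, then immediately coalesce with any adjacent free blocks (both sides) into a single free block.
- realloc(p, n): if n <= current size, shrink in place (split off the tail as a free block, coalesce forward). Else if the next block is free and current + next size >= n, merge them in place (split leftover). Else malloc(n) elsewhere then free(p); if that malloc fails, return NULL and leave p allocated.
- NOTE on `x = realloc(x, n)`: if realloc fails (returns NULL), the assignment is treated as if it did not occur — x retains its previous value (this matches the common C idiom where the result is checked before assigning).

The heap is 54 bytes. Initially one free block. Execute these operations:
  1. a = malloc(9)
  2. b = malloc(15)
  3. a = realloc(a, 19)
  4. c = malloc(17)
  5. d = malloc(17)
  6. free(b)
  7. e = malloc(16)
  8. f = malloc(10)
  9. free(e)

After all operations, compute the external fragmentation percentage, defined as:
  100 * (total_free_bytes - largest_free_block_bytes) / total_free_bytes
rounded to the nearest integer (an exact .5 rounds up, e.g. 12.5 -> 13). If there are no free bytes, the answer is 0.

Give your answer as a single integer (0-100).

Answer: 4

Derivation:
Op 1: a = malloc(9) -> a = 0; heap: [0-8 ALLOC][9-53 FREE]
Op 2: b = malloc(15) -> b = 9; heap: [0-8 ALLOC][9-23 ALLOC][24-53 FREE]
Op 3: a = realloc(a, 19) -> a = 24; heap: [0-8 FREE][9-23 ALLOC][24-42 ALLOC][43-53 FREE]
Op 4: c = malloc(17) -> c = NULL; heap: [0-8 FREE][9-23 ALLOC][24-42 ALLOC][43-53 FREE]
Op 5: d = malloc(17) -> d = NULL; heap: [0-8 FREE][9-23 ALLOC][24-42 ALLOC][43-53 FREE]
Op 6: free(b) -> (freed b); heap: [0-23 FREE][24-42 ALLOC][43-53 FREE]
Op 7: e = malloc(16) -> e = 0; heap: [0-15 ALLOC][16-23 FREE][24-42 ALLOC][43-53 FREE]
Op 8: f = malloc(10) -> f = 43; heap: [0-15 ALLOC][16-23 FREE][24-42 ALLOC][43-52 ALLOC][53-53 FREE]
Op 9: free(e) -> (freed e); heap: [0-23 FREE][24-42 ALLOC][43-52 ALLOC][53-53 FREE]
Free blocks: [24 1] total_free=25 largest=24 -> 100*(25-24)/25 = 100/25 = 4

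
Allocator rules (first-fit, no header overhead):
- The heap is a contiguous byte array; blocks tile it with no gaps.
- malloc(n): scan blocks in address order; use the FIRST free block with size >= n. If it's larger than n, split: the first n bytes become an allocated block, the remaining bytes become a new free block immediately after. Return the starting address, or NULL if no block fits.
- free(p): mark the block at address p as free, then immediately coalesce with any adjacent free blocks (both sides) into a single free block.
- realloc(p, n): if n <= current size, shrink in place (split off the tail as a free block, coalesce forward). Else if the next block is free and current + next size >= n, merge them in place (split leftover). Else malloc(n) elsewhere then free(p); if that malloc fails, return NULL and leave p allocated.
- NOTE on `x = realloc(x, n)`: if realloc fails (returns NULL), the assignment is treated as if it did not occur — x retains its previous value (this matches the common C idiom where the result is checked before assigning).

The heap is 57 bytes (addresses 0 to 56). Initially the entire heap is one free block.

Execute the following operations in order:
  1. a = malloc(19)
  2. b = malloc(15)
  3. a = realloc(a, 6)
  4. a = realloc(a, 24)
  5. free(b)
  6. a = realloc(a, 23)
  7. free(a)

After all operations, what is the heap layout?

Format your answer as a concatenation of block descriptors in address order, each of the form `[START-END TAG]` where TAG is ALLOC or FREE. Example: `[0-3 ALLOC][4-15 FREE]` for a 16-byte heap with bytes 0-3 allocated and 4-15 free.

Op 1: a = malloc(19) -> a = 0; heap: [0-18 ALLOC][19-56 FREE]
Op 2: b = malloc(15) -> b = 19; heap: [0-18 ALLOC][19-33 ALLOC][34-56 FREE]
Op 3: a = realloc(a, 6) -> a = 0; heap: [0-5 ALLOC][6-18 FREE][19-33 ALLOC][34-56 FREE]
Op 4: a = realloc(a, 24) -> NULL (a unchanged); heap: [0-5 ALLOC][6-18 FREE][19-33 ALLOC][34-56 FREE]
Op 5: free(b) -> (freed b); heap: [0-5 ALLOC][6-56 FREE]
Op 6: a = realloc(a, 23) -> a = 0; heap: [0-22 ALLOC][23-56 FREE]
Op 7: free(a) -> (freed a); heap: [0-56 FREE]

Answer: [0-56 FREE]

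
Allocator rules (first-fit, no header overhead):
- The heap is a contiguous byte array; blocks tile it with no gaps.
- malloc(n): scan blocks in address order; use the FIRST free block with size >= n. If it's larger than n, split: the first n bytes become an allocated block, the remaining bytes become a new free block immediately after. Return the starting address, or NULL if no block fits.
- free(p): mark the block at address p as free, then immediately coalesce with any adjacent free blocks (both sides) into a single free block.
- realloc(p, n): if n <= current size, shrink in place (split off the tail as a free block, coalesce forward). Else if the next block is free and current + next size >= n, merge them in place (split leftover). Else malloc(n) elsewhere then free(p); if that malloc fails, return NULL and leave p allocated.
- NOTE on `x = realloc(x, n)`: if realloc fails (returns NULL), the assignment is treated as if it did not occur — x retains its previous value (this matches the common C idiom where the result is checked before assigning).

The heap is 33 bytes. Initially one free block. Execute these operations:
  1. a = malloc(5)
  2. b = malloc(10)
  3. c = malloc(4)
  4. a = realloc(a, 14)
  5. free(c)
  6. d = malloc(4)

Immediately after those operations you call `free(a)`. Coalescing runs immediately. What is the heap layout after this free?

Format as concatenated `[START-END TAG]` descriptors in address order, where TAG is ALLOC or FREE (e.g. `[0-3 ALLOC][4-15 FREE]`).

Answer: [0-3 ALLOC][4-4 FREE][5-14 ALLOC][15-32 FREE]

Derivation:
Op 1: a = malloc(5) -> a = 0; heap: [0-4 ALLOC][5-32 FREE]
Op 2: b = malloc(10) -> b = 5; heap: [0-4 ALLOC][5-14 ALLOC][15-32 FREE]
Op 3: c = malloc(4) -> c = 15; heap: [0-4 ALLOC][5-14 ALLOC][15-18 ALLOC][19-32 FREE]
Op 4: a = realloc(a, 14) -> a = 19; heap: [0-4 FREE][5-14 ALLOC][15-18 ALLOC][19-32 ALLOC]
Op 5: free(c) -> (freed c); heap: [0-4 FREE][5-14 ALLOC][15-18 FREE][19-32 ALLOC]
Op 6: d = malloc(4) -> d = 0; heap: [0-3 ALLOC][4-4 FREE][5-14 ALLOC][15-18 FREE][19-32 ALLOC]
free(a): a = 19 -> block [19-32 ALLOC]; mark free, coalesce with adjacent free neighbors -> [0-3 ALLOC][4-4 FREE][5-14 ALLOC][15-32 FREE]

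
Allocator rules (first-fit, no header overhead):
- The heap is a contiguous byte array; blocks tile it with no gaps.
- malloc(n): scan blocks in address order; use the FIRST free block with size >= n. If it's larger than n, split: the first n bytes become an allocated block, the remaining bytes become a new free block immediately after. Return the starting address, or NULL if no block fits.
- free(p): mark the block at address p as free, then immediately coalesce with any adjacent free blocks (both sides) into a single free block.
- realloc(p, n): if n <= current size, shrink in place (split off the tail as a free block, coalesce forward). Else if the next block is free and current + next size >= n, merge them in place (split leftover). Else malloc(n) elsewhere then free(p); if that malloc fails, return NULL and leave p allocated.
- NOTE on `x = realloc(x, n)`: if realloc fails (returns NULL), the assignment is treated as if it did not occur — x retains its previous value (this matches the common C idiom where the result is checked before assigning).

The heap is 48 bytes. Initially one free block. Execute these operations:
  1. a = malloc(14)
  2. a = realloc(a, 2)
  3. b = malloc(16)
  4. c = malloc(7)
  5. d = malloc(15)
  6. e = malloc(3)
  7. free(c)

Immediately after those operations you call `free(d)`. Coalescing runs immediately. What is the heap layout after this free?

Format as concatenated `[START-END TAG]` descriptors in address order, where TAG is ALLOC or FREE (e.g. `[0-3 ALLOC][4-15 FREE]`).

Op 1: a = malloc(14) -> a = 0; heap: [0-13 ALLOC][14-47 FREE]
Op 2: a = realloc(a, 2) -> a = 0; heap: [0-1 ALLOC][2-47 FREE]
Op 3: b = malloc(16) -> b = 2; heap: [0-1 ALLOC][2-17 ALLOC][18-47 FREE]
Op 4: c = malloc(7) -> c = 18; heap: [0-1 ALLOC][2-17 ALLOC][18-24 ALLOC][25-47 FREE]
Op 5: d = malloc(15) -> d = 25; heap: [0-1 ALLOC][2-17 ALLOC][18-24 ALLOC][25-39 ALLOC][40-47 FREE]
Op 6: e = malloc(3) -> e = 40; heap: [0-1 ALLOC][2-17 ALLOC][18-24 ALLOC][25-39 ALLOC][40-42 ALLOC][43-47 FREE]
Op 7: free(c) -> (freed c); heap: [0-1 ALLOC][2-17 ALLOC][18-24 FREE][25-39 ALLOC][40-42 ALLOC][43-47 FREE]
free(d): d = 25 -> block [25-39 ALLOC]; mark free, coalesce with adjacent free neighbors -> [0-1 ALLOC][2-17 ALLOC][18-39 FREE][40-42 ALLOC][43-47 FREE]

Answer: [0-1 ALLOC][2-17 ALLOC][18-39 FREE][40-42 ALLOC][43-47 FREE]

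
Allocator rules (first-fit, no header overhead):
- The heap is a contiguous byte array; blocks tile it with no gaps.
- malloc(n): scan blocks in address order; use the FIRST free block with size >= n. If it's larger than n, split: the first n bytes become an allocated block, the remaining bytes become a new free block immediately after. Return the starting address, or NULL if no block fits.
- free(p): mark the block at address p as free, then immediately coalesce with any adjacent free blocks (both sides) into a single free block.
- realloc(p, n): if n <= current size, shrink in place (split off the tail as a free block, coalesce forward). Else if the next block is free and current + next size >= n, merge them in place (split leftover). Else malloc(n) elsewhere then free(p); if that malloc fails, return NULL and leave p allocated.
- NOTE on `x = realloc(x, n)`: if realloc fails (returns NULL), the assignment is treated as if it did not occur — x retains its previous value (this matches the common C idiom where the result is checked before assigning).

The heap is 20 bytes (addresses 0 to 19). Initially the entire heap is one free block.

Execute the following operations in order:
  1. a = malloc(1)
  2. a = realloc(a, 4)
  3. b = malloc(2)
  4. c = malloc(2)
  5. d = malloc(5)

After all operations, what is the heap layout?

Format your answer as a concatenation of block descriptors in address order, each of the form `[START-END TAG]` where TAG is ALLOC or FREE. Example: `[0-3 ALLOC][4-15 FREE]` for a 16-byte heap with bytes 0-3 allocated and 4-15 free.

Answer: [0-3 ALLOC][4-5 ALLOC][6-7 ALLOC][8-12 ALLOC][13-19 FREE]

Derivation:
Op 1: a = malloc(1) -> a = 0; heap: [0-0 ALLOC][1-19 FREE]
Op 2: a = realloc(a, 4) -> a = 0; heap: [0-3 ALLOC][4-19 FREE]
Op 3: b = malloc(2) -> b = 4; heap: [0-3 ALLOC][4-5 ALLOC][6-19 FREE]
Op 4: c = malloc(2) -> c = 6; heap: [0-3 ALLOC][4-5 ALLOC][6-7 ALLOC][8-19 FREE]
Op 5: d = malloc(5) -> d = 8; heap: [0-3 ALLOC][4-5 ALLOC][6-7 ALLOC][8-12 ALLOC][13-19 FREE]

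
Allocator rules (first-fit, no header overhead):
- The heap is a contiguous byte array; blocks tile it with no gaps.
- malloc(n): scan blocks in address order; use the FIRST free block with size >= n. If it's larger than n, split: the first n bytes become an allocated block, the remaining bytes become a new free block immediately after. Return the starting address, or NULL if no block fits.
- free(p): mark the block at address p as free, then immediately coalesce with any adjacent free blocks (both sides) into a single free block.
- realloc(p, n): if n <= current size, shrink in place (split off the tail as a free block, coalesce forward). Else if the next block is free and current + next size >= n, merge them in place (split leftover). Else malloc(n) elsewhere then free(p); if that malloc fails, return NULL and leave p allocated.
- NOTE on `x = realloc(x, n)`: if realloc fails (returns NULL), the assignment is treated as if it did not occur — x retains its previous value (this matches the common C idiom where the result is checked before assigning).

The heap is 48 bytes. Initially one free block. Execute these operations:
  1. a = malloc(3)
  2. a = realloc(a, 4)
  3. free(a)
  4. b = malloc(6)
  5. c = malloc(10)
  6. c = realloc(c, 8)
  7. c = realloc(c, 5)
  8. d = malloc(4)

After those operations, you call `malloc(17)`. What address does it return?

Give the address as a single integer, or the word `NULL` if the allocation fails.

Op 1: a = malloc(3) -> a = 0; heap: [0-2 ALLOC][3-47 FREE]
Op 2: a = realloc(a, 4) -> a = 0; heap: [0-3 ALLOC][4-47 FREE]
Op 3: free(a) -> (freed a); heap: [0-47 FREE]
Op 4: b = malloc(6) -> b = 0; heap: [0-5 ALLOC][6-47 FREE]
Op 5: c = malloc(10) -> c = 6; heap: [0-5 ALLOC][6-15 ALLOC][16-47 FREE]
Op 6: c = realloc(c, 8) -> c = 6; heap: [0-5 ALLOC][6-13 ALLOC][14-47 FREE]
Op 7: c = realloc(c, 5) -> c = 6; heap: [0-5 ALLOC][6-10 ALLOC][11-47 FREE]
Op 8: d = malloc(4) -> d = 11; heap: [0-5 ALLOC][6-10 ALLOC][11-14 ALLOC][15-47 FREE]
malloc(17): first-fit scan over [0-5 ALLOC][6-10 ALLOC][11-14 ALLOC][15-47 FREE] -> 15

Answer: 15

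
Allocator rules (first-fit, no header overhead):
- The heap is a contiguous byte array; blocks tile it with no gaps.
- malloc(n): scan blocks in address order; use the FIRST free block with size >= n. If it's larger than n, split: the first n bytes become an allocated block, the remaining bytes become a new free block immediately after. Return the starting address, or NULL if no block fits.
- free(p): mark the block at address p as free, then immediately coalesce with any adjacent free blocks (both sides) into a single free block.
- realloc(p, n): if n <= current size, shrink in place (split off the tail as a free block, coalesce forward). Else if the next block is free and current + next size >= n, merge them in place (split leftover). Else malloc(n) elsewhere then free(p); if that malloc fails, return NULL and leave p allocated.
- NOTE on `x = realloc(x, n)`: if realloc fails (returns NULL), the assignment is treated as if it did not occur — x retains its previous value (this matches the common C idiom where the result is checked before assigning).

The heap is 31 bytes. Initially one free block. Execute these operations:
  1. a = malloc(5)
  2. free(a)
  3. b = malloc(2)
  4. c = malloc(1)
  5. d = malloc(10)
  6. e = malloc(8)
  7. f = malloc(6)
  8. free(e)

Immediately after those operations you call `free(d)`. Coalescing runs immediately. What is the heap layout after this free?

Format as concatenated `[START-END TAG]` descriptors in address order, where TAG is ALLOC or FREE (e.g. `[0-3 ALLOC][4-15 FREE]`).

Answer: [0-1 ALLOC][2-2 ALLOC][3-20 FREE][21-26 ALLOC][27-30 FREE]

Derivation:
Op 1: a = malloc(5) -> a = 0; heap: [0-4 ALLOC][5-30 FREE]
Op 2: free(a) -> (freed a); heap: [0-30 FREE]
Op 3: b = malloc(2) -> b = 0; heap: [0-1 ALLOC][2-30 FREE]
Op 4: c = malloc(1) -> c = 2; heap: [0-1 ALLOC][2-2 ALLOC][3-30 FREE]
Op 5: d = malloc(10) -> d = 3; heap: [0-1 ALLOC][2-2 ALLOC][3-12 ALLOC][13-30 FREE]
Op 6: e = malloc(8) -> e = 13; heap: [0-1 ALLOC][2-2 ALLOC][3-12 ALLOC][13-20 ALLOC][21-30 FREE]
Op 7: f = malloc(6) -> f = 21; heap: [0-1 ALLOC][2-2 ALLOC][3-12 ALLOC][13-20 ALLOC][21-26 ALLOC][27-30 FREE]
Op 8: free(e) -> (freed e); heap: [0-1 ALLOC][2-2 ALLOC][3-12 ALLOC][13-20 FREE][21-26 ALLOC][27-30 FREE]
free(d): d = 3 -> block [3-12 ALLOC]; mark free, coalesce with adjacent free neighbors -> [0-1 ALLOC][2-2 ALLOC][3-20 FREE][21-26 ALLOC][27-30 FREE]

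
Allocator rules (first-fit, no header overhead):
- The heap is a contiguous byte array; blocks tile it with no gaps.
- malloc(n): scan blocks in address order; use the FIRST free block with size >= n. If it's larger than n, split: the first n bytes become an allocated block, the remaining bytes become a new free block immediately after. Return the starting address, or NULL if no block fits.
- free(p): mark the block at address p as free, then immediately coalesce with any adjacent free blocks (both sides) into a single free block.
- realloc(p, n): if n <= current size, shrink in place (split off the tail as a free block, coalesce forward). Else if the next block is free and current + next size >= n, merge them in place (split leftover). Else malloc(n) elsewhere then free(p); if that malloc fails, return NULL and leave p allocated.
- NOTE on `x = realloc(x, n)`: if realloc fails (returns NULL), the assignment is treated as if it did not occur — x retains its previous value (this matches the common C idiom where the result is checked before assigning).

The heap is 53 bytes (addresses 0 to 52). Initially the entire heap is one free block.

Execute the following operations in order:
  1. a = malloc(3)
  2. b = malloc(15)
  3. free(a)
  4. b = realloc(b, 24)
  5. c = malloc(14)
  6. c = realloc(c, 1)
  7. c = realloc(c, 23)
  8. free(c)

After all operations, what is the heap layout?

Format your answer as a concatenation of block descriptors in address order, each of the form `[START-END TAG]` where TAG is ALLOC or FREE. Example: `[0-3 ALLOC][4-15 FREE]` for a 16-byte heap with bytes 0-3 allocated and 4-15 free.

Op 1: a = malloc(3) -> a = 0; heap: [0-2 ALLOC][3-52 FREE]
Op 2: b = malloc(15) -> b = 3; heap: [0-2 ALLOC][3-17 ALLOC][18-52 FREE]
Op 3: free(a) -> (freed a); heap: [0-2 FREE][3-17 ALLOC][18-52 FREE]
Op 4: b = realloc(b, 24) -> b = 3; heap: [0-2 FREE][3-26 ALLOC][27-52 FREE]
Op 5: c = malloc(14) -> c = 27; heap: [0-2 FREE][3-26 ALLOC][27-40 ALLOC][41-52 FREE]
Op 6: c = realloc(c, 1) -> c = 27; heap: [0-2 FREE][3-26 ALLOC][27-27 ALLOC][28-52 FREE]
Op 7: c = realloc(c, 23) -> c = 27; heap: [0-2 FREE][3-26 ALLOC][27-49 ALLOC][50-52 FREE]
Op 8: free(c) -> (freed c); heap: [0-2 FREE][3-26 ALLOC][27-52 FREE]

Answer: [0-2 FREE][3-26 ALLOC][27-52 FREE]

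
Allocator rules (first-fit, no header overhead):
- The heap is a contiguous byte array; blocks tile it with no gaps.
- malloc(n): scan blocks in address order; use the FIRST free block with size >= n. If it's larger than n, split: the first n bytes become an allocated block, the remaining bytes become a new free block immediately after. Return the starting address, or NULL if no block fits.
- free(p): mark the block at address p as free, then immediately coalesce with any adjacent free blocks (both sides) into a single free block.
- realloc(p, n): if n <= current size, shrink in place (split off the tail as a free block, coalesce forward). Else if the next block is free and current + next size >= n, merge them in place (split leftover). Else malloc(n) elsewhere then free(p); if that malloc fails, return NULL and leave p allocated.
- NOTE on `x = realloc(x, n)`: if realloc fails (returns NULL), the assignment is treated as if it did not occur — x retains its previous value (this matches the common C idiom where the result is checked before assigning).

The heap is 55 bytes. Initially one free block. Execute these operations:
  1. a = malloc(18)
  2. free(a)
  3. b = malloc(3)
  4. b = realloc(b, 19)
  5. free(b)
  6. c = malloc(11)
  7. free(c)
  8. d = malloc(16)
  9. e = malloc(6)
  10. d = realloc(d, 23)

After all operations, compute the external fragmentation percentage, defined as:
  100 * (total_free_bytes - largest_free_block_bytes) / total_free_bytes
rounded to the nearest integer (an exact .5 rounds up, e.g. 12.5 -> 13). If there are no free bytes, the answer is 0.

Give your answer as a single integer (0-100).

Op 1: a = malloc(18) -> a = 0; heap: [0-17 ALLOC][18-54 FREE]
Op 2: free(a) -> (freed a); heap: [0-54 FREE]
Op 3: b = malloc(3) -> b = 0; heap: [0-2 ALLOC][3-54 FREE]
Op 4: b = realloc(b, 19) -> b = 0; heap: [0-18 ALLOC][19-54 FREE]
Op 5: free(b) -> (freed b); heap: [0-54 FREE]
Op 6: c = malloc(11) -> c = 0; heap: [0-10 ALLOC][11-54 FREE]
Op 7: free(c) -> (freed c); heap: [0-54 FREE]
Op 8: d = malloc(16) -> d = 0; heap: [0-15 ALLOC][16-54 FREE]
Op 9: e = malloc(6) -> e = 16; heap: [0-15 ALLOC][16-21 ALLOC][22-54 FREE]
Op 10: d = realloc(d, 23) -> d = 22; heap: [0-15 FREE][16-21 ALLOC][22-44 ALLOC][45-54 FREE]
Free blocks: [16 10] total_free=26 largest=16 -> 100*(26-16)/26 = 1000/26 ≈ 38.462 -> rounds to 38

Answer: 38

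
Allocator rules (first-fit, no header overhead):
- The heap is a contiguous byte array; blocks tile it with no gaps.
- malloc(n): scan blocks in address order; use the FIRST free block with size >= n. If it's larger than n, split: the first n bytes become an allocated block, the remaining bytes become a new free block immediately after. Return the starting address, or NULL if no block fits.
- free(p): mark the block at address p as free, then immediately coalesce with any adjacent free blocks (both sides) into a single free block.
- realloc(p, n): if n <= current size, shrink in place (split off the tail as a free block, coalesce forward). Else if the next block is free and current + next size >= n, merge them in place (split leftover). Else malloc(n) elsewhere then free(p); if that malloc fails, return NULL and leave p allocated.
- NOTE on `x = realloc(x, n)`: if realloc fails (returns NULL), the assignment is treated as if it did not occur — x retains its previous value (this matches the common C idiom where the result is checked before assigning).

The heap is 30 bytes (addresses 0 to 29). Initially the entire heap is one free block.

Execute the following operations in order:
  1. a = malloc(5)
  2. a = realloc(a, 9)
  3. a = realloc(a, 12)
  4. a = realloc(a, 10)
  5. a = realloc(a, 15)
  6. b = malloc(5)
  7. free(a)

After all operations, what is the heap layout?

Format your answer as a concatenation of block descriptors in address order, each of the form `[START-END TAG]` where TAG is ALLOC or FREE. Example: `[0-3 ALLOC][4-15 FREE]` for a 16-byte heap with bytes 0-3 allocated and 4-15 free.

Op 1: a = malloc(5) -> a = 0; heap: [0-4 ALLOC][5-29 FREE]
Op 2: a = realloc(a, 9) -> a = 0; heap: [0-8 ALLOC][9-29 FREE]
Op 3: a = realloc(a, 12) -> a = 0; heap: [0-11 ALLOC][12-29 FREE]
Op 4: a = realloc(a, 10) -> a = 0; heap: [0-9 ALLOC][10-29 FREE]
Op 5: a = realloc(a, 15) -> a = 0; heap: [0-14 ALLOC][15-29 FREE]
Op 6: b = malloc(5) -> b = 15; heap: [0-14 ALLOC][15-19 ALLOC][20-29 FREE]
Op 7: free(a) -> (freed a); heap: [0-14 FREE][15-19 ALLOC][20-29 FREE]

Answer: [0-14 FREE][15-19 ALLOC][20-29 FREE]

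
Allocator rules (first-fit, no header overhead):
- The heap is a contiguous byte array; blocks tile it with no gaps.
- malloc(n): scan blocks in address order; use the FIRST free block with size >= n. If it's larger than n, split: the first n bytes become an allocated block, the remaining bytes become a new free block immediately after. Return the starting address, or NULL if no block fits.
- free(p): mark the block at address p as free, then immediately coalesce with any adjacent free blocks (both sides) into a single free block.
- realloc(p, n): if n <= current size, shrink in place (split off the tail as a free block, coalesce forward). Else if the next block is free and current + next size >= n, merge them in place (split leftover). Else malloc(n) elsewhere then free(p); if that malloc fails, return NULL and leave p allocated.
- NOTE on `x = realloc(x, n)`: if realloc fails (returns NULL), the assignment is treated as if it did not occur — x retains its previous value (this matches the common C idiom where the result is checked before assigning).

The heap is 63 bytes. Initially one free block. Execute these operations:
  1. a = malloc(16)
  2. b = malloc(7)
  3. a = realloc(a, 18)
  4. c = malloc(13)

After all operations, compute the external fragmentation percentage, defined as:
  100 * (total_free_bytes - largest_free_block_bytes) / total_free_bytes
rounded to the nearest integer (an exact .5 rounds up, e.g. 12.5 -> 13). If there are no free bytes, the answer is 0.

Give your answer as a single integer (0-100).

Answer: 12

Derivation:
Op 1: a = malloc(16) -> a = 0; heap: [0-15 ALLOC][16-62 FREE]
Op 2: b = malloc(7) -> b = 16; heap: [0-15 ALLOC][16-22 ALLOC][23-62 FREE]
Op 3: a = realloc(a, 18) -> a = 23; heap: [0-15 FREE][16-22 ALLOC][23-40 ALLOC][41-62 FREE]
Op 4: c = malloc(13) -> c = 0; heap: [0-12 ALLOC][13-15 FREE][16-22 ALLOC][23-40 ALLOC][41-62 FREE]
Free blocks: [3 22] total_free=25 largest=22 -> 100*(25-22)/25 = 300/25 = 12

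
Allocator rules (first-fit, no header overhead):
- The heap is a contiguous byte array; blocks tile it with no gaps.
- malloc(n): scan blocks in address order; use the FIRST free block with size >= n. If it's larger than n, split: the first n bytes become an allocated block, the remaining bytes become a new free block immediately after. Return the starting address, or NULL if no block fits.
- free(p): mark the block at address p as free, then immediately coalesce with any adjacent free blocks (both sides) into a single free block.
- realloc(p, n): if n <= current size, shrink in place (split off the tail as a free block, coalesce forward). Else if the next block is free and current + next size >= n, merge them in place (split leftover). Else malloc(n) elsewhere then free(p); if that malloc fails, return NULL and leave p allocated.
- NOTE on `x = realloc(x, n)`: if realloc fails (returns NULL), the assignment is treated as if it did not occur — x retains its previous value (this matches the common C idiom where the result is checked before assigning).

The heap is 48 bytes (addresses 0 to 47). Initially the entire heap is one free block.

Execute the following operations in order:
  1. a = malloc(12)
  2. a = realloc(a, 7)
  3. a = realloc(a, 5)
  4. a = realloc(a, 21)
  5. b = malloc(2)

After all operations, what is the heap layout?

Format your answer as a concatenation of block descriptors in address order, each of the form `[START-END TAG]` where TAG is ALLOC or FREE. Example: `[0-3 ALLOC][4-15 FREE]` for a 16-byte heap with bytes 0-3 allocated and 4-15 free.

Answer: [0-20 ALLOC][21-22 ALLOC][23-47 FREE]

Derivation:
Op 1: a = malloc(12) -> a = 0; heap: [0-11 ALLOC][12-47 FREE]
Op 2: a = realloc(a, 7) -> a = 0; heap: [0-6 ALLOC][7-47 FREE]
Op 3: a = realloc(a, 5) -> a = 0; heap: [0-4 ALLOC][5-47 FREE]
Op 4: a = realloc(a, 21) -> a = 0; heap: [0-20 ALLOC][21-47 FREE]
Op 5: b = malloc(2) -> b = 21; heap: [0-20 ALLOC][21-22 ALLOC][23-47 FREE]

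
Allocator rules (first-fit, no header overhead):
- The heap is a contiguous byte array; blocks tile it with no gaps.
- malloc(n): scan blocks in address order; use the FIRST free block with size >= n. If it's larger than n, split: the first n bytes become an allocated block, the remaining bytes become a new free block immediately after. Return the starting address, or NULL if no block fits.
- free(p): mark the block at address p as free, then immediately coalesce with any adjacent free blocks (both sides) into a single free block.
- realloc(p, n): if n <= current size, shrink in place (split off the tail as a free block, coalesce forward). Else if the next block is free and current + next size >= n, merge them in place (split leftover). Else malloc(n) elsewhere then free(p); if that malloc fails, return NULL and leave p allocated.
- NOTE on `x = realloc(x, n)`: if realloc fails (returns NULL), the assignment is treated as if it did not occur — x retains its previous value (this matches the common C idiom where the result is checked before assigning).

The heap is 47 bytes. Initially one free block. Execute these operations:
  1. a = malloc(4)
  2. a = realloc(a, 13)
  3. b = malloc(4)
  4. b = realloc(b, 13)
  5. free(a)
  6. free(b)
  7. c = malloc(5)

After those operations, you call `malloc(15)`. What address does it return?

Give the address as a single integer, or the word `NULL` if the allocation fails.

Answer: 5

Derivation:
Op 1: a = malloc(4) -> a = 0; heap: [0-3 ALLOC][4-46 FREE]
Op 2: a = realloc(a, 13) -> a = 0; heap: [0-12 ALLOC][13-46 FREE]
Op 3: b = malloc(4) -> b = 13; heap: [0-12 ALLOC][13-16 ALLOC][17-46 FREE]
Op 4: b = realloc(b, 13) -> b = 13; heap: [0-12 ALLOC][13-25 ALLOC][26-46 FREE]
Op 5: free(a) -> (freed a); heap: [0-12 FREE][13-25 ALLOC][26-46 FREE]
Op 6: free(b) -> (freed b); heap: [0-46 FREE]
Op 7: c = malloc(5) -> c = 0; heap: [0-4 ALLOC][5-46 FREE]
malloc(15): first-fit scan over [0-4 ALLOC][5-46 FREE] -> 5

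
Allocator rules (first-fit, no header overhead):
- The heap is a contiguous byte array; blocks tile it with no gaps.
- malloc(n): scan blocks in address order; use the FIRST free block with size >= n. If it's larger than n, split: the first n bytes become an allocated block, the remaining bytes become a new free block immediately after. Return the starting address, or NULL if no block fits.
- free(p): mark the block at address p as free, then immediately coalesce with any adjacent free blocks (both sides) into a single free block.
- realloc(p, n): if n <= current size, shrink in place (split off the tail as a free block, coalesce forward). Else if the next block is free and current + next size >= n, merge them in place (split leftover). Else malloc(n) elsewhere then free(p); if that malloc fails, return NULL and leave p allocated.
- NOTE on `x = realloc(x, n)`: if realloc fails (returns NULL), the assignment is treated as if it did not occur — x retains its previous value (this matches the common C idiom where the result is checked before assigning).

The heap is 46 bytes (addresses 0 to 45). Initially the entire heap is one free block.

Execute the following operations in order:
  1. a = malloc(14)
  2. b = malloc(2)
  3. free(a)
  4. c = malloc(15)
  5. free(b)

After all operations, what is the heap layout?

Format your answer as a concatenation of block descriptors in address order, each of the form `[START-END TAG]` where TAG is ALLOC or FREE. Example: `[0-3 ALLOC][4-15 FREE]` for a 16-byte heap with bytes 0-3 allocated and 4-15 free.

Op 1: a = malloc(14) -> a = 0; heap: [0-13 ALLOC][14-45 FREE]
Op 2: b = malloc(2) -> b = 14; heap: [0-13 ALLOC][14-15 ALLOC][16-45 FREE]
Op 3: free(a) -> (freed a); heap: [0-13 FREE][14-15 ALLOC][16-45 FREE]
Op 4: c = malloc(15) -> c = 16; heap: [0-13 FREE][14-15 ALLOC][16-30 ALLOC][31-45 FREE]
Op 5: free(b) -> (freed b); heap: [0-15 FREE][16-30 ALLOC][31-45 FREE]

Answer: [0-15 FREE][16-30 ALLOC][31-45 FREE]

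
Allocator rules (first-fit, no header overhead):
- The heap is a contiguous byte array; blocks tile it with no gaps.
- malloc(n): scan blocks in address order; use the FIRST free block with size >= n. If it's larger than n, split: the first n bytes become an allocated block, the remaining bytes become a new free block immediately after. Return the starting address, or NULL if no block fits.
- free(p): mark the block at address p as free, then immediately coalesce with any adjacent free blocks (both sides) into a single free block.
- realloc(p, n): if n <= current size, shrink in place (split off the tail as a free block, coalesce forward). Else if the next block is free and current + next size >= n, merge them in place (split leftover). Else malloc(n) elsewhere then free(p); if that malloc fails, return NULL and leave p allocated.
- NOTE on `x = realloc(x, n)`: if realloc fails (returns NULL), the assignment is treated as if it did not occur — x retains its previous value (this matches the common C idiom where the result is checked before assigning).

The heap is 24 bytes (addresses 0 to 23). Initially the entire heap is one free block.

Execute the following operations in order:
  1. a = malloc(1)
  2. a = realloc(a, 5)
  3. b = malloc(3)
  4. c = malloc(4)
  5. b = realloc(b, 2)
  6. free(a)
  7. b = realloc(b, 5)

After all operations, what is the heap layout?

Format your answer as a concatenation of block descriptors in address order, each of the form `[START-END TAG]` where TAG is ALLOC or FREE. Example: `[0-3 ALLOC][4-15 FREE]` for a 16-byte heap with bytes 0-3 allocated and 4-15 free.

Op 1: a = malloc(1) -> a = 0; heap: [0-0 ALLOC][1-23 FREE]
Op 2: a = realloc(a, 5) -> a = 0; heap: [0-4 ALLOC][5-23 FREE]
Op 3: b = malloc(3) -> b = 5; heap: [0-4 ALLOC][5-7 ALLOC][8-23 FREE]
Op 4: c = malloc(4) -> c = 8; heap: [0-4 ALLOC][5-7 ALLOC][8-11 ALLOC][12-23 FREE]
Op 5: b = realloc(b, 2) -> b = 5; heap: [0-4 ALLOC][5-6 ALLOC][7-7 FREE][8-11 ALLOC][12-23 FREE]
Op 6: free(a) -> (freed a); heap: [0-4 FREE][5-6 ALLOC][7-7 FREE][8-11 ALLOC][12-23 FREE]
Op 7: b = realloc(b, 5) -> b = 0; heap: [0-4 ALLOC][5-7 FREE][8-11 ALLOC][12-23 FREE]

Answer: [0-4 ALLOC][5-7 FREE][8-11 ALLOC][12-23 FREE]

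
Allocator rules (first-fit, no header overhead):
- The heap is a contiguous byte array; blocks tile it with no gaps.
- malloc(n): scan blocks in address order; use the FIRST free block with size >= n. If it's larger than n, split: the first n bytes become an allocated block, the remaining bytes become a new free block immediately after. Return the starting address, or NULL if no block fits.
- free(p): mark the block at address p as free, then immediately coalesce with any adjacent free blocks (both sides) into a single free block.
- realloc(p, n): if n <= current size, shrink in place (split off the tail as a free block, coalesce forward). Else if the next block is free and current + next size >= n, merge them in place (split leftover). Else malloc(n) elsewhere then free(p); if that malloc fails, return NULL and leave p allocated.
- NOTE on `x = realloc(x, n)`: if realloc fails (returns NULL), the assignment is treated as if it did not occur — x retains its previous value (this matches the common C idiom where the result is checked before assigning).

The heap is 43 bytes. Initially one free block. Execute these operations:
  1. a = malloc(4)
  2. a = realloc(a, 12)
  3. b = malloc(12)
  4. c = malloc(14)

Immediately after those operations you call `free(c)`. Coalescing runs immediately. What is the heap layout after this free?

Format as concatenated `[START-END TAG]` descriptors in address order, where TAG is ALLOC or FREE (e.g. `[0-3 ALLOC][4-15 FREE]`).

Answer: [0-11 ALLOC][12-23 ALLOC][24-42 FREE]

Derivation:
Op 1: a = malloc(4) -> a = 0; heap: [0-3 ALLOC][4-42 FREE]
Op 2: a = realloc(a, 12) -> a = 0; heap: [0-11 ALLOC][12-42 FREE]
Op 3: b = malloc(12) -> b = 12; heap: [0-11 ALLOC][12-23 ALLOC][24-42 FREE]
Op 4: c = malloc(14) -> c = 24; heap: [0-11 ALLOC][12-23 ALLOC][24-37 ALLOC][38-42 FREE]
free(c): c = 24 -> block [24-37 ALLOC]; mark free, coalesce with adjacent free neighbors -> [0-11 ALLOC][12-23 ALLOC][24-42 FREE]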